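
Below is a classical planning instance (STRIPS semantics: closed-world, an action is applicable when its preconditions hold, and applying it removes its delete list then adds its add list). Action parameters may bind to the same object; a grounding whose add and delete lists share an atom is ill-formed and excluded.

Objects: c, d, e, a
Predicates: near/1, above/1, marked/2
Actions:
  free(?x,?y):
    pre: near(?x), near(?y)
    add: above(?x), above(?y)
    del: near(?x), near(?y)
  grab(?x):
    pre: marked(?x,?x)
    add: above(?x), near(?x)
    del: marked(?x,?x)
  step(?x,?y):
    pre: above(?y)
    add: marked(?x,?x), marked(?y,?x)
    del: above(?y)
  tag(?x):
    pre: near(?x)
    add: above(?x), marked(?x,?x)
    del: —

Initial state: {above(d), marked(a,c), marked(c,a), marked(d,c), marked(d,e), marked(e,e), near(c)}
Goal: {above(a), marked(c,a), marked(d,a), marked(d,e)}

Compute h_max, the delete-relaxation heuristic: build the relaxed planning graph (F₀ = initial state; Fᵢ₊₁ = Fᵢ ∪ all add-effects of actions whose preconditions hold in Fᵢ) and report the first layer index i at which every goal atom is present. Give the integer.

F0 = init (7 atoms)
F1 = F0 ∪ {above(c), above(e), marked(a,a), marked(c,c), marked(d,a), marked(d,d), near(e)}  (14 atoms)
F2 = F1 ∪ {above(a), marked(c,d), marked(c,e), marked(e,a), marked(e,c), marked(e,d), near(a), near(d)}  (22 atoms)
goal ⊆ F2  ⇒  h_max = 2

2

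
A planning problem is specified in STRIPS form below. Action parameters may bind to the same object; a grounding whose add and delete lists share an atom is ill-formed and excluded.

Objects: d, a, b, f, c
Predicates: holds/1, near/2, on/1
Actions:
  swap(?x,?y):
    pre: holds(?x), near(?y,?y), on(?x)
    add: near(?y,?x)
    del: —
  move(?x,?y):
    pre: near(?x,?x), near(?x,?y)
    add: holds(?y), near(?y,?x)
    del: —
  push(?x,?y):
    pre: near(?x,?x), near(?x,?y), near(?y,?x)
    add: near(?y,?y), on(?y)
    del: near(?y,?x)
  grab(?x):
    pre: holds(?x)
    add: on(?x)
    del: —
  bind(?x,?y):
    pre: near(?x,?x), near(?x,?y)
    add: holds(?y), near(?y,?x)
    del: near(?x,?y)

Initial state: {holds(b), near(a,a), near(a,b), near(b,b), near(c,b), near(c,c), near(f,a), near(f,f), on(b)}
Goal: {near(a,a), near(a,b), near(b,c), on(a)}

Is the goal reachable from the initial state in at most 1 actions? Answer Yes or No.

1. move(a,a)  →  {holds(a), holds(b), near(a,a), near(a,b), near(b,b), near(c,b), near(c,c), near(f,a), near(f,f), on(b)}
2. move(c,b)  →  {holds(a), holds(b), near(a,a), near(a,b), near(b,b), near(b,c), near(c,b), near(c,c), near(f,a), near(f,f), on(b)}
3. grab(a)  →  {holds(a), holds(b), near(a,a), near(a,b), near(b,b), near(b,c), near(c,b), near(c,c), near(f,a), near(f,f), on(a), on(b)}
optimal plan length = 3; 3 > 1

No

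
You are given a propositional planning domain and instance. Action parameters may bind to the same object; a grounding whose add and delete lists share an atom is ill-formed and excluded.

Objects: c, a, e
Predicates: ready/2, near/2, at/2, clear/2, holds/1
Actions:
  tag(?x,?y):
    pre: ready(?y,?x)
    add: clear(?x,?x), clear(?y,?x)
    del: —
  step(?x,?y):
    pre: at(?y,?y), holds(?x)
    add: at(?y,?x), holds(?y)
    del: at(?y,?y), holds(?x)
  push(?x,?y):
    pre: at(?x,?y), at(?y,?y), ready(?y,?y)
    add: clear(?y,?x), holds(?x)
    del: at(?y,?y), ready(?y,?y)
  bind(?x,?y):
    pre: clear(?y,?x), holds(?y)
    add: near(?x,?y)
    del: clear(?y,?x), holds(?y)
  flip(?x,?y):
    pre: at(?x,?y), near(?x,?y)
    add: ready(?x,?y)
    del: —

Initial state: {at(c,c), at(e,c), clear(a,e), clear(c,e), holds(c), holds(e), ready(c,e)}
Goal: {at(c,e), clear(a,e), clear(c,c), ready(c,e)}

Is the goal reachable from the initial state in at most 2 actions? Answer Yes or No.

1. step(e,c)  →  {at(c,e), at(e,c), clear(a,e), clear(c,e), holds(c), ready(c,e)}
2. bind(e,c)  →  {at(c,e), at(e,c), clear(a,e), near(e,c), ready(c,e)}
3. flip(e,c)  →  {at(c,e), at(e,c), clear(a,e), near(e,c), ready(c,e), ready(e,c)}
4. tag(c,e)  →  {at(c,e), at(e,c), clear(a,e), clear(c,c), clear(e,c), near(e,c), ready(c,e), ready(e,c)}
optimal plan length = 4; 4 > 2

No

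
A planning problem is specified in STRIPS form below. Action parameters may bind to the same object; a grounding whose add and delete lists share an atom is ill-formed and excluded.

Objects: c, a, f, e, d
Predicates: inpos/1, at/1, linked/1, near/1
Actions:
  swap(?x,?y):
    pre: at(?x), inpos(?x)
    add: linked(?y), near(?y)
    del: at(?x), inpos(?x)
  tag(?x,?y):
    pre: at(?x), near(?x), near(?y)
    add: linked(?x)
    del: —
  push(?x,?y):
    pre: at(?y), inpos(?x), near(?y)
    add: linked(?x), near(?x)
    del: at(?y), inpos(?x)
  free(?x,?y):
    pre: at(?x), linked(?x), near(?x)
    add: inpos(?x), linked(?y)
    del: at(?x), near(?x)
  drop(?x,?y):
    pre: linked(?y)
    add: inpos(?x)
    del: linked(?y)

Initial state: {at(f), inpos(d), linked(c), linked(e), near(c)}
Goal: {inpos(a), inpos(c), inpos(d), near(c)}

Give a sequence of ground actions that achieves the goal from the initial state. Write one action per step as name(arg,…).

1. drop(c,c)  →  {at(f), inpos(c), inpos(d), linked(e), near(c)}
2. drop(a,e)  →  {at(f), inpos(a), inpos(c), inpos(d), near(c)}

drop(c,c); drop(a,e)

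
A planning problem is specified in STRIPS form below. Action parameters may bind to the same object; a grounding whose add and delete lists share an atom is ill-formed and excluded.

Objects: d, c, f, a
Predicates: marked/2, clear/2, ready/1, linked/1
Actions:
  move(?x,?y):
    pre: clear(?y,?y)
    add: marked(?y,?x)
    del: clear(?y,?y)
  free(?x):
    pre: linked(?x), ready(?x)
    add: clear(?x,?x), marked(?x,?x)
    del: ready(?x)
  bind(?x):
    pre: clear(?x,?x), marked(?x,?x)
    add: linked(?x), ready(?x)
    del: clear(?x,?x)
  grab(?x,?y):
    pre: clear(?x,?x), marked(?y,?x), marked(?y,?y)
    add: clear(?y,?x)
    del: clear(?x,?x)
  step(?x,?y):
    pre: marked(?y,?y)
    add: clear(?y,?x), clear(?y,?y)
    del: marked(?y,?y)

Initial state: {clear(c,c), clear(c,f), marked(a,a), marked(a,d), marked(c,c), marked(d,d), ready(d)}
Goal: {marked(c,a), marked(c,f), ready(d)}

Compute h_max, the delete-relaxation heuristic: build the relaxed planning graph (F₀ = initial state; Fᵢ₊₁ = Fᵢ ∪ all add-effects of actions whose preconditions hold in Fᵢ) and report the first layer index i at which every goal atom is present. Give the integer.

F0 = init (7 atoms)
F1 = F0 ∪ {clear(a,a), clear(a,c), clear(a,d), clear(a,f), clear(c,a), clear(c,d), clear(d,a), clear(d,c), clear(d,d), clear(d,f), linked(c), marked(c,a), marked(c,d), marked(c,f), ready(c)}  (22 atoms)
goal ⊆ F1  ⇒  h_max = 1

1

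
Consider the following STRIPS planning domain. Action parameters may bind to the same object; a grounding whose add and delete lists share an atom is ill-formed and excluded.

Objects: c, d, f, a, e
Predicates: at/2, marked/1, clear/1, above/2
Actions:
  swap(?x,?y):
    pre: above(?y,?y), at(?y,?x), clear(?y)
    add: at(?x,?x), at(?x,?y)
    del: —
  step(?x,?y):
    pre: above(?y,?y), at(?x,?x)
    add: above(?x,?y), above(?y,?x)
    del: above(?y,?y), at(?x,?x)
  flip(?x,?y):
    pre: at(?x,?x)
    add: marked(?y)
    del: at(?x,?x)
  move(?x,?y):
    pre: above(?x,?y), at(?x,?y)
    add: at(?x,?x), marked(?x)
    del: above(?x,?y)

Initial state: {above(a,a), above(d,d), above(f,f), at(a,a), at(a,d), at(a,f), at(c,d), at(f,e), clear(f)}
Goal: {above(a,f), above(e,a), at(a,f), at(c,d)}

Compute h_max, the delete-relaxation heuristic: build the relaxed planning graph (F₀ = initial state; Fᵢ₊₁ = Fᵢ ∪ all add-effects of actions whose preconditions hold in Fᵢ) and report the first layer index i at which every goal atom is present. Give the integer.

2

F0 = init (9 atoms)
F1 = F0 ∪ {above(a,d), above(a,f), above(d,a), above(f,a), at(e,e), at(e,f), marked(a), marked(c), marked(d), marked(e), marked(f)}  (20 atoms)
F2 = F1 ∪ {above(a,e), above(d,e), above(e,a), above(e,d), above(e,f), above(f,e)}  (26 atoms)
goal ⊆ F2  ⇒  h_max = 2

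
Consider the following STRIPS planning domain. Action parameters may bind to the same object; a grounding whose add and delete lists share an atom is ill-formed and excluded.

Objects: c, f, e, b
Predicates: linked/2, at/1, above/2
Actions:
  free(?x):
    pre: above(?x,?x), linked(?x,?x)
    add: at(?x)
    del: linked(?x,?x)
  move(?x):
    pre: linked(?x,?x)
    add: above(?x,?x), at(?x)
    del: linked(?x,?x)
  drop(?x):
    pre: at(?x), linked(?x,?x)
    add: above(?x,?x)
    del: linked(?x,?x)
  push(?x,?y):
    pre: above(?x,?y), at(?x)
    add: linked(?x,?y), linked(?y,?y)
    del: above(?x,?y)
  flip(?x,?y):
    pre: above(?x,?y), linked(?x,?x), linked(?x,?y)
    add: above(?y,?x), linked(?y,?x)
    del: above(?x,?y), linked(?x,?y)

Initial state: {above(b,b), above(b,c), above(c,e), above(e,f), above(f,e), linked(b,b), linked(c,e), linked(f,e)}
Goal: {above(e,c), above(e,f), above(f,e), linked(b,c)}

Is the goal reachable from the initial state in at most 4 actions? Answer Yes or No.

1. free(b)  →  {above(b,b), above(b,c), above(c,e), above(e,f), above(f,e), at(b), linked(c,e), linked(f,e)}
2. push(b,c)  →  {above(b,b), above(c,e), above(e,f), above(f,e), at(b), linked(b,c), linked(c,c), linked(c,e), linked(f,e)}
3. flip(c,e)  →  {above(b,b), above(e,c), above(e,f), above(f,e), at(b), linked(b,c), linked(c,c), linked(e,c), linked(f,e)}
optimal plan length = 3; 3 ≤ 4

Yes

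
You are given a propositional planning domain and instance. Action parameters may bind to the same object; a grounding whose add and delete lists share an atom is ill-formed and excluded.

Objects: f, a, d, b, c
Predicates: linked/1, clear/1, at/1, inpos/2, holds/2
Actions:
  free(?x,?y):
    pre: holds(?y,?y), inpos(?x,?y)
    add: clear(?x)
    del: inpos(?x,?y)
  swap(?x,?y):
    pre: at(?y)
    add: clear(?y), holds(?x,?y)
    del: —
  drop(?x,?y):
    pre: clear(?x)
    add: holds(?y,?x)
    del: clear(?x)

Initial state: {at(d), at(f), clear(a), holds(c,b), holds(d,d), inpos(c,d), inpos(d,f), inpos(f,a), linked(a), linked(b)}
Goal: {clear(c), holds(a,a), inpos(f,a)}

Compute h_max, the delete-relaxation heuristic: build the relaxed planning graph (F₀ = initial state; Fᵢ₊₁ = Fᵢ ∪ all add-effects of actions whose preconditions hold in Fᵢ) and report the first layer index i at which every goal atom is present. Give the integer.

1

F0 = init (10 atoms)
F1 = F0 ∪ {clear(c), clear(d), clear(f), holds(a,a), holds(a,d), holds(a,f), holds(b,a), holds(b,d), holds(b,f), holds(c,a), holds(c,d), holds(c,f), holds(d,a), holds(d,f), holds(f,a), holds(f,d), holds(f,f)}  (27 atoms)
goal ⊆ F1  ⇒  h_max = 1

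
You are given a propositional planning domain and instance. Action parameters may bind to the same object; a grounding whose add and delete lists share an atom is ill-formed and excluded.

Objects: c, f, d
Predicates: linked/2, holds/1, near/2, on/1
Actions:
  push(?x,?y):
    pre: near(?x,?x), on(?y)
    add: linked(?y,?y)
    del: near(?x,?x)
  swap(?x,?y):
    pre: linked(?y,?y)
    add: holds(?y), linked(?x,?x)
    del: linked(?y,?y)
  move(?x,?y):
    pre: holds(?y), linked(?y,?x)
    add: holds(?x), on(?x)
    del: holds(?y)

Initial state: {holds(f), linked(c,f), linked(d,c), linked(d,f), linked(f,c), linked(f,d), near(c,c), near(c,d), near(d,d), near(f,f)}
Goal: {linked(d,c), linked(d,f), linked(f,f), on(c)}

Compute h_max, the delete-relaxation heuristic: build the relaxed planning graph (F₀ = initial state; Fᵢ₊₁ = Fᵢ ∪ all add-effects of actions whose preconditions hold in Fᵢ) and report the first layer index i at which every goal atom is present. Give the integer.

3

F0 = init (10 atoms)
F1 = F0 ∪ {holds(c), holds(d), on(c), on(d)}  (14 atoms)
F2 = F1 ∪ {linked(c,c), linked(d,d), on(f)}  (17 atoms)
F3 = F2 ∪ {linked(f,f)}  (18 atoms)
goal ⊆ F3  ⇒  h_max = 3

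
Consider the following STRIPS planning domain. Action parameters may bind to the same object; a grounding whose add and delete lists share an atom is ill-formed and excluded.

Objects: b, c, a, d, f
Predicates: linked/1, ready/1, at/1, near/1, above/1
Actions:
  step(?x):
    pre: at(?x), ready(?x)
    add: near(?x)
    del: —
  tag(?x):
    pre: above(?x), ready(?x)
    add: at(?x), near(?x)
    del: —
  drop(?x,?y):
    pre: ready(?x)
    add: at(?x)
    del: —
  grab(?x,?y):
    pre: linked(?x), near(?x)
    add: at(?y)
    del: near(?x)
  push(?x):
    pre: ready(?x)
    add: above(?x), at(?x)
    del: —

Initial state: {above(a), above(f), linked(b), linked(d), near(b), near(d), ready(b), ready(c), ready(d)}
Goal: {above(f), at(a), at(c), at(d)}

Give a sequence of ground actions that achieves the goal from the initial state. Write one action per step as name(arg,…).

1. drop(c,b)  →  {above(a), above(f), at(c), linked(b), linked(d), near(b), near(d), ready(b), ready(c), ready(d)}
2. drop(d,b)  →  {above(a), above(f), at(c), at(d), linked(b), linked(d), near(b), near(d), ready(b), ready(c), ready(d)}
3. grab(b,a)  →  {above(a), above(f), at(a), at(c), at(d), linked(b), linked(d), near(d), ready(b), ready(c), ready(d)}

drop(c,b); drop(d,b); grab(b,a)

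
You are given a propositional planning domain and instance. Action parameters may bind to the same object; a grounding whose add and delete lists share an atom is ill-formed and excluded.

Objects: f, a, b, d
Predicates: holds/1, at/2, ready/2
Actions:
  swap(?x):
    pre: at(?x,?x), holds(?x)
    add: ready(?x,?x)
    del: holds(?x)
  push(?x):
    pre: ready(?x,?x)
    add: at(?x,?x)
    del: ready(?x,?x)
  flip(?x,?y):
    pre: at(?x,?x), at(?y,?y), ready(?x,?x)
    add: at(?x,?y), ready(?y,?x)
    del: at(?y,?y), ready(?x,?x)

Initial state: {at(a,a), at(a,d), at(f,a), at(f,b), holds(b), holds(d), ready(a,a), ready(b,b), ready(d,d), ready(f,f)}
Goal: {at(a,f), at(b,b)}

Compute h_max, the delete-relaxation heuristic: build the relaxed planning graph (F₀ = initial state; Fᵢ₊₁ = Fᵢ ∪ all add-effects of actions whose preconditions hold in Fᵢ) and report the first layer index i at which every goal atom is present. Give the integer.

F0 = init (10 atoms)
F1 = F0 ∪ {at(b,b), at(d,d), at(f,f)}  (13 atoms)
F2 = F1 ∪ {at(a,b), at(a,f), at(b,a), at(b,d), at(b,f), at(d,a), at(d,b), at(d,f), at(f,d), ready(a,b), ready(a,d), ready(a,f), ready(b,a), ready(b,d), ready(b,f), ready(d,a), ready(d,b), ready(d,f), ready(f,a), ready(f,b), ready(f,d)}  (34 atoms)
goal ⊆ F2  ⇒  h_max = 2

2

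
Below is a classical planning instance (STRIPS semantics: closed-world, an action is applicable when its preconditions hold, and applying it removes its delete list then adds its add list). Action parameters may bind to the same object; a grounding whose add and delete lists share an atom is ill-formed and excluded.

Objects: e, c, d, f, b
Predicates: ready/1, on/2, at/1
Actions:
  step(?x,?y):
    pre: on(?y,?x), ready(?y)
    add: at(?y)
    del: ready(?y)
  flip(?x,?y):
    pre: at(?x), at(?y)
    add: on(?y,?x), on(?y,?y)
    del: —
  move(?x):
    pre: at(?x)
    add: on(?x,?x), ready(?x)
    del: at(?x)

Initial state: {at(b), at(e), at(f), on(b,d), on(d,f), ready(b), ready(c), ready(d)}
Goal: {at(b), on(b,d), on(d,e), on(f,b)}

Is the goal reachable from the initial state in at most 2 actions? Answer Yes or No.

No

1. step(f,d)  →  {at(b), at(d), at(e), at(f), on(b,d), on(d,f), ready(b), ready(c)}
2. flip(e,d)  →  {at(b), at(d), at(e), at(f), on(b,d), on(d,d), on(d,e), on(d,f), ready(b), ready(c)}
3. flip(b,f)  →  {at(b), at(d), at(e), at(f), on(b,d), on(d,d), on(d,e), on(d,f), on(f,b), on(f,f), ready(b), ready(c)}
optimal plan length = 3; 3 > 2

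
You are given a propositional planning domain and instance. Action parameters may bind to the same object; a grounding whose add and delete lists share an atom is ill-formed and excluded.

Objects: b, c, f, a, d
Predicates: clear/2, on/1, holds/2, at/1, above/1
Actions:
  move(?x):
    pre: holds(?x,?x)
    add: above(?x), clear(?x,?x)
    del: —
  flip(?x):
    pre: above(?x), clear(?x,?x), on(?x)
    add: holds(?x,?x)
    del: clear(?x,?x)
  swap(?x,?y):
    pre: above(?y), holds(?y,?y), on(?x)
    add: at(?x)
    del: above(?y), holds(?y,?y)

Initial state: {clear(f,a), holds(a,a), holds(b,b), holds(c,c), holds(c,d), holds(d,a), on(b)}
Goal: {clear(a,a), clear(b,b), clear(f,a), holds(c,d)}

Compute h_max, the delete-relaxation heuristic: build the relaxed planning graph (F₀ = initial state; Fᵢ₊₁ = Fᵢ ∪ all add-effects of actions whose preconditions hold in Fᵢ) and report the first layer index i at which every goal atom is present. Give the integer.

1

F0 = init (7 atoms)
F1 = F0 ∪ {above(a), above(b), above(c), clear(a,a), clear(b,b), clear(c,c)}  (13 atoms)
goal ⊆ F1  ⇒  h_max = 1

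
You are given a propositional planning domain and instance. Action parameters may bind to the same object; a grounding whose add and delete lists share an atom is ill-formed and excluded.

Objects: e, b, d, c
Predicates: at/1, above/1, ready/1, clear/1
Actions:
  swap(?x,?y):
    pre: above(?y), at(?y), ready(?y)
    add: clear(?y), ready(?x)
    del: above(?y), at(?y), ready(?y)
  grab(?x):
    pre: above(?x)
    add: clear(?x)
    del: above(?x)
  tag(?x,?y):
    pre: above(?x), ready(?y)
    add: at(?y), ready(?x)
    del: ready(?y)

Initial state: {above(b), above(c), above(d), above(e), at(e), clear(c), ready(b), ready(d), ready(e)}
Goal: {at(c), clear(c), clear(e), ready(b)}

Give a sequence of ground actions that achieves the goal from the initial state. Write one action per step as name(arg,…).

1. swap(c,e)  →  {above(b), above(c), above(d), clear(c), clear(e), ready(b), ready(c), ready(d)}
2. tag(b,c)  →  {above(b), above(c), above(d), at(c), clear(c), clear(e), ready(b), ready(d)}

swap(c,e); tag(b,c)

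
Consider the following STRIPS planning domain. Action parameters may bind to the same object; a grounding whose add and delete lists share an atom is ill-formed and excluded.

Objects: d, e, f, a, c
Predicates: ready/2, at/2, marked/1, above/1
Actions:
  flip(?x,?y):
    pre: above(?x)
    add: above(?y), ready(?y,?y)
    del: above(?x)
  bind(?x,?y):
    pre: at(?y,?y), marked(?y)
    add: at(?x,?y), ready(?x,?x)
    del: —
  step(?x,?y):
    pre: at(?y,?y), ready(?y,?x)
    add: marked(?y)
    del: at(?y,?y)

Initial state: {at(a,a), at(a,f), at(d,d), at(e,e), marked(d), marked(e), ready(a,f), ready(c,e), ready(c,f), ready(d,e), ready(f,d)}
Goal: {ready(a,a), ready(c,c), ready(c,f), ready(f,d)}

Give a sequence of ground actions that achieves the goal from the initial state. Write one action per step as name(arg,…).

1. bind(a,d)  →  {at(a,a), at(a,d), at(a,f), at(d,d), at(e,e), marked(d), marked(e), ready(a,a), ready(a,f), ready(c,e), ready(c,f), ready(d,e), ready(f,d)}
2. bind(c,d)  →  {at(a,a), at(a,d), at(a,f), at(c,d), at(d,d), at(e,e), marked(d), marked(e), ready(a,a), ready(a,f), ready(c,c), ready(c,e), ready(c,f), ready(d,e), ready(f,d)}

bind(a,d); bind(c,d)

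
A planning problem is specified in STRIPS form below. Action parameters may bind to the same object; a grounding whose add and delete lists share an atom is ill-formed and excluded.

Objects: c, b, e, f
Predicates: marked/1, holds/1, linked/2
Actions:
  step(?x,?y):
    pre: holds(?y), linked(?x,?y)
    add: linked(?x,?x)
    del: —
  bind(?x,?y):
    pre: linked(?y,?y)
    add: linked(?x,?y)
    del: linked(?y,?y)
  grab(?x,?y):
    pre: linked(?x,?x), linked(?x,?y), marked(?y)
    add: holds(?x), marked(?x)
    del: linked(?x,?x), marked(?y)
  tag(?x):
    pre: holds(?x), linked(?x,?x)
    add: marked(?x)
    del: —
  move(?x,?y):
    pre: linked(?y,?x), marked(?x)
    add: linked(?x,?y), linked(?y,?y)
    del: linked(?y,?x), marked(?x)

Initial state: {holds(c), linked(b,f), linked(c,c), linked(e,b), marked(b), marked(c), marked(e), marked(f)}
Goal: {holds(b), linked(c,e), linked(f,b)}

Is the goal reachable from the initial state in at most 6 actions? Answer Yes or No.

1. move(b,e)  →  {holds(c), linked(b,e), linked(b,f), linked(c,c), linked(e,e), marked(c), marked(e), marked(f)}
2. bind(c,e)  →  {holds(c), linked(b,e), linked(b,f), linked(c,c), linked(c,e), marked(c), marked(e), marked(f)}
3. move(f,b)  →  {holds(c), linked(b,b), linked(b,e), linked(c,c), linked(c,e), linked(f,b), marked(c), marked(e)}
4. grab(b,e)  →  {holds(b), holds(c), linked(b,e), linked(c,c), linked(c,e), linked(f,b), marked(b), marked(c)}
optimal plan length = 4; 4 ≤ 6

Yes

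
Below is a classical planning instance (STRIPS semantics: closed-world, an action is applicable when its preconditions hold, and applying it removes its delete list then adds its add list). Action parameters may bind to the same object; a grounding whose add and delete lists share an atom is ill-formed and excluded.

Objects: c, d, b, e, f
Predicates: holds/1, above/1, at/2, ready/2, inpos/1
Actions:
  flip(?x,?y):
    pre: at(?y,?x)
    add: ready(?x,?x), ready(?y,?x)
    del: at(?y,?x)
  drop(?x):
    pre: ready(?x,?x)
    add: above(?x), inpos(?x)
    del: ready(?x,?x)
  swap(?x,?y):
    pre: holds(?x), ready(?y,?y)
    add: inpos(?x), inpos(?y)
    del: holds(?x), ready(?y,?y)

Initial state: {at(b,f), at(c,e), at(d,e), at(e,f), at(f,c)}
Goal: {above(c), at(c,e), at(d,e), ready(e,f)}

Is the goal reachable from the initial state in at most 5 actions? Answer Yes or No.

1. flip(c,f)  →  {at(b,f), at(c,e), at(d,e), at(e,f), ready(c,c), ready(f,c)}
2. flip(f,e)  →  {at(b,f), at(c,e), at(d,e), ready(c,c), ready(e,f), ready(f,c), ready(f,f)}
3. drop(c)  →  {above(c), at(b,f), at(c,e), at(d,e), inpos(c), ready(e,f), ready(f,c), ready(f,f)}
optimal plan length = 3; 3 ≤ 5

Yes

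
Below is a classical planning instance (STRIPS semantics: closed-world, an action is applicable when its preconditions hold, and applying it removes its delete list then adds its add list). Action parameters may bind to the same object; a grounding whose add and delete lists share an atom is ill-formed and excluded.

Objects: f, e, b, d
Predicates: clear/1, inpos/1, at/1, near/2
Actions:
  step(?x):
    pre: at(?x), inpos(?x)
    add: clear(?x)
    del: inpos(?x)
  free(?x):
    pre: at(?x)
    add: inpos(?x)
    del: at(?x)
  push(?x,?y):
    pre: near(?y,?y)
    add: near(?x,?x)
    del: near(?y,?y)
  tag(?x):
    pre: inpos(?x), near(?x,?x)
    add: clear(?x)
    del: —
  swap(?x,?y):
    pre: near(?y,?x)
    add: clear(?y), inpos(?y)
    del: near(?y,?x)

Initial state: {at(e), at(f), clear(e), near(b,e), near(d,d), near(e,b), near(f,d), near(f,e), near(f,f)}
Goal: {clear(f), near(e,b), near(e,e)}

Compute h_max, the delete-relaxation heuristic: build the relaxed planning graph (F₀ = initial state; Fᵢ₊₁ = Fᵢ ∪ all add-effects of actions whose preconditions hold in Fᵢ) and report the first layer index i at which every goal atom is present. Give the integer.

1

F0 = init (9 atoms)
F1 = F0 ∪ {clear(b), clear(d), clear(f), inpos(b), inpos(d), inpos(e), inpos(f), near(b,b), near(e,e)}  (18 atoms)
goal ⊆ F1  ⇒  h_max = 1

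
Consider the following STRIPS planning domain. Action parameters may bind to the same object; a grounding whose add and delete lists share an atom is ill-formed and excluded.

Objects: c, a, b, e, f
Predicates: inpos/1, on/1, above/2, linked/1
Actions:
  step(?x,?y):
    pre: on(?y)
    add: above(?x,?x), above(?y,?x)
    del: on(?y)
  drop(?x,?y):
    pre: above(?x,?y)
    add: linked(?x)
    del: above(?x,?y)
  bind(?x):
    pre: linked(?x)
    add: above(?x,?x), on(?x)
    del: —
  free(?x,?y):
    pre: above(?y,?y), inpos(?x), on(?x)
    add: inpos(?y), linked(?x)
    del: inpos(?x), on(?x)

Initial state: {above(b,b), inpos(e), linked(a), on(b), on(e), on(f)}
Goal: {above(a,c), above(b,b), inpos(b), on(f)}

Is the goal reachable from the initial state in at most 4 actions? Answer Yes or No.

Yes

1. bind(a)  →  {above(a,a), above(b,b), inpos(e), linked(a), on(a), on(b), on(e), on(f)}
2. step(c,a)  →  {above(a,a), above(a,c), above(b,b), above(c,c), inpos(e), linked(a), on(b), on(e), on(f)}
3. free(e,b)  →  {above(a,a), above(a,c), above(b,b), above(c,c), inpos(b), linked(a), linked(e), on(b), on(f)}
optimal plan length = 3; 3 ≤ 4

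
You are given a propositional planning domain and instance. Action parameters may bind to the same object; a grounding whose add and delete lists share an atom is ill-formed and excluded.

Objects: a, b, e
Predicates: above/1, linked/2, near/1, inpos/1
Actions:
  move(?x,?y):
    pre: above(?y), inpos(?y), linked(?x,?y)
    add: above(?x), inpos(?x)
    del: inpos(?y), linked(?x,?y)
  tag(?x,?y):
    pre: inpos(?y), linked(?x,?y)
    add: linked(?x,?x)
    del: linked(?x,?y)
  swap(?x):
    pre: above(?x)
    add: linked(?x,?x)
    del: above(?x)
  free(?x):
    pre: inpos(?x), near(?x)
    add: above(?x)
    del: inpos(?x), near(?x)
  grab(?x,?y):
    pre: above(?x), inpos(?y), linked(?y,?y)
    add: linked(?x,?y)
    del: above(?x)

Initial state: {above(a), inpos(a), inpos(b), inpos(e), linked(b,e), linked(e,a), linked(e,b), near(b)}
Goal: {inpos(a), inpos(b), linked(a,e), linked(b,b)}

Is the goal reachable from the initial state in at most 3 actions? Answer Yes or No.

Yes

1. tag(b,e)  →  {above(a), inpos(a), inpos(b), inpos(e), linked(b,b), linked(e,a), linked(e,b), near(b)}
2. tag(e,a)  →  {above(a), inpos(a), inpos(b), inpos(e), linked(b,b), linked(e,b), linked(e,e), near(b)}
3. grab(a,e)  →  {inpos(a), inpos(b), inpos(e), linked(a,e), linked(b,b), linked(e,b), linked(e,e), near(b)}
optimal plan length = 3; 3 ≤ 3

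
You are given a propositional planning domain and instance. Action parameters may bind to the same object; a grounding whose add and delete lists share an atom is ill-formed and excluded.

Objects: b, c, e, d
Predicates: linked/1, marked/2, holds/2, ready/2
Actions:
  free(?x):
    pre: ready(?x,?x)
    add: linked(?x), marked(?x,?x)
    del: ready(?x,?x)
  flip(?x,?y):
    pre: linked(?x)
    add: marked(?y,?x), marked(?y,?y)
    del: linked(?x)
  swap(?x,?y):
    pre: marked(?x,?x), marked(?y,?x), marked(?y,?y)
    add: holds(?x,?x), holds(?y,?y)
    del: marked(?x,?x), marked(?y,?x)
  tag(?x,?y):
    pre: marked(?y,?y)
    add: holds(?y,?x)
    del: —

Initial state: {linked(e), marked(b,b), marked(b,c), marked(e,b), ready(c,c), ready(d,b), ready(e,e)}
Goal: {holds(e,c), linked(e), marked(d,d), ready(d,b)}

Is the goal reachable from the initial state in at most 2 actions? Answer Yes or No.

No

1. flip(e,d)  →  {marked(b,b), marked(b,c), marked(d,d), marked(d,e), marked(e,b), ready(c,c), ready(d,b), ready(e,e)}
2. free(e)  →  {linked(e), marked(b,b), marked(b,c), marked(d,d), marked(d,e), marked(e,b), marked(e,e), ready(c,c), ready(d,b)}
3. tag(c,e)  →  {holds(e,c), linked(e), marked(b,b), marked(b,c), marked(d,d), marked(d,e), marked(e,b), marked(e,e), ready(c,c), ready(d,b)}
optimal plan length = 3; 3 > 2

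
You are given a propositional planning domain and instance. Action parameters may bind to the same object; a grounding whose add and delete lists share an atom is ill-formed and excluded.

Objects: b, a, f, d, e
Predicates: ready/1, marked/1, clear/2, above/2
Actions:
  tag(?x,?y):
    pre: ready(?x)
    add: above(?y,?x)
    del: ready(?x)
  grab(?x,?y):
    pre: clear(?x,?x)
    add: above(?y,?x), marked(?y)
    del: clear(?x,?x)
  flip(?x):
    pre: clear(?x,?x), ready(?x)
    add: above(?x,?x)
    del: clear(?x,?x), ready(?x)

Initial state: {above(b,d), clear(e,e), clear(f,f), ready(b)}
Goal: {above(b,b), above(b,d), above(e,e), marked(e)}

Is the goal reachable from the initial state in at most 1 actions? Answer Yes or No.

No

1. tag(b,b)  →  {above(b,b), above(b,d), clear(e,e), clear(f,f)}
2. grab(e,e)  →  {above(b,b), above(b,d), above(e,e), clear(f,f), marked(e)}
optimal plan length = 2; 2 > 1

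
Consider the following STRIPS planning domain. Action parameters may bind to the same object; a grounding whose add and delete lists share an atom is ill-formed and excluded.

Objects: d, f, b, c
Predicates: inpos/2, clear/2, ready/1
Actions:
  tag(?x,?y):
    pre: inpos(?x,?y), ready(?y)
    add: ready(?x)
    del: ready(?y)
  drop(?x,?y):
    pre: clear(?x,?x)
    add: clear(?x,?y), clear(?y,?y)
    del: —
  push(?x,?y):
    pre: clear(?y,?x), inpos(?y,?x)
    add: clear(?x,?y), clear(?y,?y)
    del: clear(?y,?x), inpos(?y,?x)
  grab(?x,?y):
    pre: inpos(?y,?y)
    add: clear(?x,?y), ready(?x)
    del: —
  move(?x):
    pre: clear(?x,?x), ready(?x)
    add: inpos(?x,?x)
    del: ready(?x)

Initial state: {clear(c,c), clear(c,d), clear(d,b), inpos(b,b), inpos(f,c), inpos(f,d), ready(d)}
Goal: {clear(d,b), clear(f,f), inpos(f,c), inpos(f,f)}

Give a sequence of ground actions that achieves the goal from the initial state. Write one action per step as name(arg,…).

1. tag(f,d)  →  {clear(c,c), clear(c,d), clear(d,b), inpos(b,b), inpos(f,c), inpos(f,d), ready(f)}
2. drop(c,f)  →  {clear(c,c), clear(c,d), clear(c,f), clear(d,b), clear(f,f), inpos(b,b), inpos(f,c), inpos(f,d), ready(f)}
3. move(f)  →  {clear(c,c), clear(c,d), clear(c,f), clear(d,b), clear(f,f), inpos(b,b), inpos(f,c), inpos(f,d), inpos(f,f)}

tag(f,d); drop(c,f); move(f)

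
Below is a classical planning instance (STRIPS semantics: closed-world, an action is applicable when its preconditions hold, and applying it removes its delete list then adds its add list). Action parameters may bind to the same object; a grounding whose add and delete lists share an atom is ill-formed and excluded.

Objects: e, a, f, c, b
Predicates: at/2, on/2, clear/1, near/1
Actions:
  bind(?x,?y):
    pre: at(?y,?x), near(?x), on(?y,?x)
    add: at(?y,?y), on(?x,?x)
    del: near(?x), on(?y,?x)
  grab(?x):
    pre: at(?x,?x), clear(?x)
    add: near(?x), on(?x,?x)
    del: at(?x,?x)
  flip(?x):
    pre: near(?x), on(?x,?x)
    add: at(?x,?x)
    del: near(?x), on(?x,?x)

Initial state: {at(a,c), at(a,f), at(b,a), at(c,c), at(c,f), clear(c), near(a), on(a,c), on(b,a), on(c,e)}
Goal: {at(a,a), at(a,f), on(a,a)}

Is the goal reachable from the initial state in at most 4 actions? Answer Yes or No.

Yes

1. bind(a,b)  →  {at(a,c), at(a,f), at(b,a), at(b,b), at(c,c), at(c,f), clear(c), on(a,a), on(a,c), on(c,e)}
2. grab(c)  →  {at(a,c), at(a,f), at(b,a), at(b,b), at(c,f), clear(c), near(c), on(a,a), on(a,c), on(c,c), on(c,e)}
3. bind(c,a)  →  {at(a,a), at(a,c), at(a,f), at(b,a), at(b,b), at(c,f), clear(c), on(a,a), on(c,c), on(c,e)}
optimal plan length = 3; 3 ≤ 4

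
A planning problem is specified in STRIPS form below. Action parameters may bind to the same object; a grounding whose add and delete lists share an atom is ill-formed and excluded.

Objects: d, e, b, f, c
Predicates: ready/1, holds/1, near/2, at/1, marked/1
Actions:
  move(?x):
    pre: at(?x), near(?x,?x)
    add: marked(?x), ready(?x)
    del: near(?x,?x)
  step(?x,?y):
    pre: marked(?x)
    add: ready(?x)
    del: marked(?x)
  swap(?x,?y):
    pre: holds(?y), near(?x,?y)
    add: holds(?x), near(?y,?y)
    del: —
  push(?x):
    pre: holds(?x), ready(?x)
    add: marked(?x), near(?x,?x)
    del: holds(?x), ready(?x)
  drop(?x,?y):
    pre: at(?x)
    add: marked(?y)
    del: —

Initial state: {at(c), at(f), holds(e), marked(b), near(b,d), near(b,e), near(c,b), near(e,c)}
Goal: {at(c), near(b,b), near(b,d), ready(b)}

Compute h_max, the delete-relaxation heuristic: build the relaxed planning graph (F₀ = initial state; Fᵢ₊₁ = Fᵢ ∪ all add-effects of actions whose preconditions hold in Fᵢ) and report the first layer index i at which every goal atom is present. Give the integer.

F0 = init (8 atoms)
F1 = F0 ∪ {holds(b), marked(c), marked(d), marked(e), marked(f), near(e,e), ready(b)}  (15 atoms)
F2 = F1 ∪ {holds(c), near(b,b), ready(c), ready(d), ready(e), ready(f)}  (21 atoms)
goal ⊆ F2  ⇒  h_max = 2

2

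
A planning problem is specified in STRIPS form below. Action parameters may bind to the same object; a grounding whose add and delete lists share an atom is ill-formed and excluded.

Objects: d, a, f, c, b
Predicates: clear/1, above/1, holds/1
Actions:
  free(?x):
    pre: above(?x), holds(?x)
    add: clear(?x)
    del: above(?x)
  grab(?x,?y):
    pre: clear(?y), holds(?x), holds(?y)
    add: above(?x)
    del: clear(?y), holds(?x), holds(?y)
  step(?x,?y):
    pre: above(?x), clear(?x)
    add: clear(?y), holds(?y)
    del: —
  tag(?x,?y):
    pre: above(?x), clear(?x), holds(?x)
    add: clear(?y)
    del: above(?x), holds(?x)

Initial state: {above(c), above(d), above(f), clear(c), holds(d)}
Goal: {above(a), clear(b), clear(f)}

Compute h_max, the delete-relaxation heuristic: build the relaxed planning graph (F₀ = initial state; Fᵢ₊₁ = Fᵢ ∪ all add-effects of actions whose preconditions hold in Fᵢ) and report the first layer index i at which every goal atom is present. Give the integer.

F0 = init (5 atoms)
F1 = F0 ∪ {clear(a), clear(b), clear(d), clear(f), holds(a), holds(b), holds(c), holds(f)}  (13 atoms)
F2 = F1 ∪ {above(a), above(b)}  (15 atoms)
goal ⊆ F2  ⇒  h_max = 2

2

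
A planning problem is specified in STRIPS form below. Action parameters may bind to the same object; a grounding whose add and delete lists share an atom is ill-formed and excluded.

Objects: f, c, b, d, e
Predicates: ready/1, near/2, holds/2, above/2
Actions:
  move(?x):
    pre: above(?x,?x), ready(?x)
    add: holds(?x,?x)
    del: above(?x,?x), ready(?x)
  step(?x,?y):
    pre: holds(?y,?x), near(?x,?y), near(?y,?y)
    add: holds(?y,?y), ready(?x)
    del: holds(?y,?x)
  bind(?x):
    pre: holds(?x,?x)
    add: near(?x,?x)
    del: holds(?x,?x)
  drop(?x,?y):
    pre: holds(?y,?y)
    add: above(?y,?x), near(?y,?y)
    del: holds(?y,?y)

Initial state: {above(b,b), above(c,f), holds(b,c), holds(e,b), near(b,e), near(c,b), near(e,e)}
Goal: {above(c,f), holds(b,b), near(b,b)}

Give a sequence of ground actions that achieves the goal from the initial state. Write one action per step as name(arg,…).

step(b,e); move(b); bind(b); step(c,b)

1. step(b,e)  →  {above(b,b), above(c,f), holds(b,c), holds(e,e), near(b,e), near(c,b), near(e,e), ready(b)}
2. move(b)  →  {above(c,f), holds(b,b), holds(b,c), holds(e,e), near(b,e), near(c,b), near(e,e)}
3. bind(b)  →  {above(c,f), holds(b,c), holds(e,e), near(b,b), near(b,e), near(c,b), near(e,e)}
4. step(c,b)  →  {above(c,f), holds(b,b), holds(e,e), near(b,b), near(b,e), near(c,b), near(e,e), ready(c)}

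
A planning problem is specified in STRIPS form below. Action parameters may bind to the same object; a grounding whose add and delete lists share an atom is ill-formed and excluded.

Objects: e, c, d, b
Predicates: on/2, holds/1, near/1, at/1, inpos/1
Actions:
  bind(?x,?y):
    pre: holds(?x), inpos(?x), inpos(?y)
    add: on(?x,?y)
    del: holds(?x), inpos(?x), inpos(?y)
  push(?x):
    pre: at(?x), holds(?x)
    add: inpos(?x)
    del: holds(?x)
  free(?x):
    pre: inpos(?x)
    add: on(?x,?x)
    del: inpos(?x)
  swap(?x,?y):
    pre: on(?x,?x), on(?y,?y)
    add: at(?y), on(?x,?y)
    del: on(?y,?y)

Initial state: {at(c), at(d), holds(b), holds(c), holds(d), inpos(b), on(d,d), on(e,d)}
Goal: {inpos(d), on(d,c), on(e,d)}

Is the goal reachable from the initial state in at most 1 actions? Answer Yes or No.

1. push(c)  →  {at(c), at(d), holds(b), holds(d), inpos(b), inpos(c), on(d,d), on(e,d)}
2. push(d)  →  {at(c), at(d), holds(b), inpos(b), inpos(c), inpos(d), on(d,d), on(e,d)}
3. free(c)  →  {at(c), at(d), holds(b), inpos(b), inpos(d), on(c,c), on(d,d), on(e,d)}
4. swap(d,c)  →  {at(c), at(d), holds(b), inpos(b), inpos(d), on(d,c), on(d,d), on(e,d)}
optimal plan length = 4; 4 > 1

No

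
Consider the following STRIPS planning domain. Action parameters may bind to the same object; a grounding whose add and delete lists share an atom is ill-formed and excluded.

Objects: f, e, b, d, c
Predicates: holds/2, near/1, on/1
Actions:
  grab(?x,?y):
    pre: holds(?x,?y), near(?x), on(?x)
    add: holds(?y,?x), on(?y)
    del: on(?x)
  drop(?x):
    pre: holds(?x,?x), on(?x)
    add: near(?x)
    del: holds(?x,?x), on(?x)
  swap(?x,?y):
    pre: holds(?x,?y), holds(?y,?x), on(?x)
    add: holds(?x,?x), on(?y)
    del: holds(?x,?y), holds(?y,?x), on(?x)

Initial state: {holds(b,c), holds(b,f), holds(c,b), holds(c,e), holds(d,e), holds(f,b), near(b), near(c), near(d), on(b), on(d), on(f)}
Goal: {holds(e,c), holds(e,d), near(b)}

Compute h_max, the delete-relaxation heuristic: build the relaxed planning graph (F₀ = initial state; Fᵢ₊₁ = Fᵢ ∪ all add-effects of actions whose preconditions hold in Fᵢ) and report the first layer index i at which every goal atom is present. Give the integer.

F0 = init (12 atoms)
F1 = F0 ∪ {holds(b,b), holds(e,d), holds(f,f), on(c), on(e)}  (17 atoms)
F2 = F1 ∪ {holds(c,c), holds(d,d), holds(e,c), holds(e,e), near(f)}  (22 atoms)
goal ⊆ F2  ⇒  h_max = 2

2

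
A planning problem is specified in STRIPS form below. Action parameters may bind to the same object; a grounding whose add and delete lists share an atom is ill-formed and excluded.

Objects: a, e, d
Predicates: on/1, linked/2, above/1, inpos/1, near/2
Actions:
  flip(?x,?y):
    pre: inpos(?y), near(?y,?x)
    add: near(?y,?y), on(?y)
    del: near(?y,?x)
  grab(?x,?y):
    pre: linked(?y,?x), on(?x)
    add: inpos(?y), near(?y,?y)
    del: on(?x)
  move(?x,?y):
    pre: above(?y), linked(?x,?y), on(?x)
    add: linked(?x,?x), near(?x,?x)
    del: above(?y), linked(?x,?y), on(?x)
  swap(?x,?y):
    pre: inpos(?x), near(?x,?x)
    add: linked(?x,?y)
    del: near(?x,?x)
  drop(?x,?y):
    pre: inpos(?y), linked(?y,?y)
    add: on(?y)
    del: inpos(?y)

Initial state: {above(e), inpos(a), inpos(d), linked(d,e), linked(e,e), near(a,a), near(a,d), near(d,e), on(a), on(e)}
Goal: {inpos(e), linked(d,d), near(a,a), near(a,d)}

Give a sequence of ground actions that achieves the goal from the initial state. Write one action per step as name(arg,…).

flip(e,d); grab(e,e); move(d,e)

1. flip(e,d)  →  {above(e), inpos(a), inpos(d), linked(d,e), linked(e,e), near(a,a), near(a,d), near(d,d), on(a), on(d), on(e)}
2. grab(e,e)  →  {above(e), inpos(a), inpos(d), inpos(e), linked(d,e), linked(e,e), near(a,a), near(a,d), near(d,d), near(e,e), on(a), on(d)}
3. move(d,e)  →  {inpos(a), inpos(d), inpos(e), linked(d,d), linked(e,e), near(a,a), near(a,d), near(d,d), near(e,e), on(a)}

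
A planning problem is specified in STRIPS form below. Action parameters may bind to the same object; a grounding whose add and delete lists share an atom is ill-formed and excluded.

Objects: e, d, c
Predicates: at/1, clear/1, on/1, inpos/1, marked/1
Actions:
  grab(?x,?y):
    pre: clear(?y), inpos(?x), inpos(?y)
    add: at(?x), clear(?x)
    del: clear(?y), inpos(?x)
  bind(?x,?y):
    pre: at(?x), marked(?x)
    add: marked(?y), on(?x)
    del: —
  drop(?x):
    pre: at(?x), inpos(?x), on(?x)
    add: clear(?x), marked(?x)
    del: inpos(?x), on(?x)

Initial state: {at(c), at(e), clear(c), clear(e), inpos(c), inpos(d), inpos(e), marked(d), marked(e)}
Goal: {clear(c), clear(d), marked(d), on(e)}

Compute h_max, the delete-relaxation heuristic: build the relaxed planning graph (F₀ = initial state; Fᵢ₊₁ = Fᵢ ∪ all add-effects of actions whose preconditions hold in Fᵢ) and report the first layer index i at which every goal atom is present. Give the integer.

F0 = init (9 atoms)
F1 = F0 ∪ {at(d), clear(d), marked(c), on(e)}  (13 atoms)
goal ⊆ F1  ⇒  h_max = 1

1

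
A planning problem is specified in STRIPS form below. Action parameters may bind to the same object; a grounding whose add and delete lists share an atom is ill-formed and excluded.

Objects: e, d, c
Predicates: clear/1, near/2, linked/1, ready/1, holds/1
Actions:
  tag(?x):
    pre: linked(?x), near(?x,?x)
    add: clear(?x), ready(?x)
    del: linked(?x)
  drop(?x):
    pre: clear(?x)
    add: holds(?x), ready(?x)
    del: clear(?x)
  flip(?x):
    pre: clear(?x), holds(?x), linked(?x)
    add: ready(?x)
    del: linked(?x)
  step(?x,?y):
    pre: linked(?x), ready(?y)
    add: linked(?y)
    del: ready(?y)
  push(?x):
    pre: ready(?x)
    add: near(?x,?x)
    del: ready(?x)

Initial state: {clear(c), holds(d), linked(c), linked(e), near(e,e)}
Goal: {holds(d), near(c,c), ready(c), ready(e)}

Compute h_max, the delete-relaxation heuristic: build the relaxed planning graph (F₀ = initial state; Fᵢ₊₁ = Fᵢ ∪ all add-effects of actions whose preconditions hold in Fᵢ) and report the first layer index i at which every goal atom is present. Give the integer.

2

F0 = init (5 atoms)
F1 = F0 ∪ {clear(e), holds(c), ready(c), ready(e)}  (9 atoms)
F2 = F1 ∪ {holds(e), near(c,c)}  (11 atoms)
goal ⊆ F2  ⇒  h_max = 2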